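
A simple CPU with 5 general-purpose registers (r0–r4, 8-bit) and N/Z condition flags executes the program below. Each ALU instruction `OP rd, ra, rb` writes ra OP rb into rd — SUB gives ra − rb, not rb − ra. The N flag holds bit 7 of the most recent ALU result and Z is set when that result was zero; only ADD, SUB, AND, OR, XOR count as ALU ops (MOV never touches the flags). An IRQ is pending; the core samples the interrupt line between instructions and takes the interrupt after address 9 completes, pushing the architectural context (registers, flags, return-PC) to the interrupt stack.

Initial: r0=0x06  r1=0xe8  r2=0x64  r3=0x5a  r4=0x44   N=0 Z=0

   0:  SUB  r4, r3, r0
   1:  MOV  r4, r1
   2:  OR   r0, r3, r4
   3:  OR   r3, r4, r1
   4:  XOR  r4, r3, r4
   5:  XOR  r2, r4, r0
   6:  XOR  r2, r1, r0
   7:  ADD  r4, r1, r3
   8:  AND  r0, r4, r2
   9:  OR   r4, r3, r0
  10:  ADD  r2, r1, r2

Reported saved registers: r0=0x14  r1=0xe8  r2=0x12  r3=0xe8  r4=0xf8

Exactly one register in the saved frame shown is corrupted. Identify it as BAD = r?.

after  0: r0=0x06 r1=0xe8 r2=0x64 r3=0x5a r4=0x54  N=0 Z=0
after  1: r0=0x06 r1=0xe8 r2=0x64 r3=0x5a r4=0xe8  N=0 Z=0
after  2: r0=0xfa r1=0xe8 r2=0x64 r3=0x5a r4=0xe8  N=1 Z=0
after  3: r0=0xfa r1=0xe8 r2=0x64 r3=0xe8 r4=0xe8  N=1 Z=0
after  4: r0=0xfa r1=0xe8 r2=0x64 r3=0xe8 r4=0x00  N=0 Z=1
after  5: r0=0xfa r1=0xe8 r2=0xfa r3=0xe8 r4=0x00  N=1 Z=0
after  6: r0=0xfa r1=0xe8 r2=0x12 r3=0xe8 r4=0x00  N=0 Z=0
after  7: r0=0xfa r1=0xe8 r2=0x12 r3=0xe8 r4=0xd0  N=1 Z=0
after  8: r0=0x10 r1=0xe8 r2=0x12 r3=0xe8 r4=0xd0  N=0 Z=0
after  9: r0=0x10 r1=0xe8 r2=0x12 r3=0xe8 r4=0xf8  N=1 Z=0
-- IRQ taken; context saved, return-PC = 10 --
mismatch: r0: reported 0x14 vs actual 0x10

BAD = r0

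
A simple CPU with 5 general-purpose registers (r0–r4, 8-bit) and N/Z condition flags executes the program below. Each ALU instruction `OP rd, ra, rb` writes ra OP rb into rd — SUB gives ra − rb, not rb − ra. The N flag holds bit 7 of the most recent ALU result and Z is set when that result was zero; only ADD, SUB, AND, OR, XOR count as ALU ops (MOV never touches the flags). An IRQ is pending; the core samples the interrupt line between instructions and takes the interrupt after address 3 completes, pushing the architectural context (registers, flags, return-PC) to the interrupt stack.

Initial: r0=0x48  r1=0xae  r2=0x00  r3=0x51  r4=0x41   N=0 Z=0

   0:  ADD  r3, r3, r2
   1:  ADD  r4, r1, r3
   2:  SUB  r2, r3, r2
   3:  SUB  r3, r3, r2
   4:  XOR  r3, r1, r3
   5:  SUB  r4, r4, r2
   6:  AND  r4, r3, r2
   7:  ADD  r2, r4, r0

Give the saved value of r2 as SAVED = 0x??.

after  0: r0=0x48 r1=0xae r2=0x00 r3=0x51 r4=0x41  N=0 Z=0
after  1: r0=0x48 r1=0xae r2=0x00 r3=0x51 r4=0xff  N=1 Z=0
after  2: r0=0x48 r1=0xae r2=0x51 r3=0x51 r4=0xff  N=0 Z=0
after  3: r0=0x48 r1=0xae r2=0x51 r3=0x00 r4=0xff  N=0 Z=1
-- IRQ taken; context saved, return-PC = 4 --

SAVED = 0x51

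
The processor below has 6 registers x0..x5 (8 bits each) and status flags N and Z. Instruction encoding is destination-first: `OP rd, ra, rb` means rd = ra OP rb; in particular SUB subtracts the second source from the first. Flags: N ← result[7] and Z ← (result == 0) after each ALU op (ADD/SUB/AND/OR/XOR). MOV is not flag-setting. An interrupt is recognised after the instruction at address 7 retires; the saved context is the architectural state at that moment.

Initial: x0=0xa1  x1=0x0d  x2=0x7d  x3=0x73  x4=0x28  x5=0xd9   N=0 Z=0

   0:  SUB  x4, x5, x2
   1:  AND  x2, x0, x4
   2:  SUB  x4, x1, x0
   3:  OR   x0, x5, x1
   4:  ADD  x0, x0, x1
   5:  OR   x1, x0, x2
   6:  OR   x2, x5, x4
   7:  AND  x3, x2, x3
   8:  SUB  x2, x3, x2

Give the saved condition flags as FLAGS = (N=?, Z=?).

after  0: x0=0xa1 x1=0x0d x2=0x7d x3=0x73 x4=0x5c x5=0xd9  N=0 Z=0
after  1: x0=0xa1 x1=0x0d x2=0x00 x3=0x73 x4=0x5c x5=0xd9  N=0 Z=1
after  2: x0=0xa1 x1=0x0d x2=0x00 x3=0x73 x4=0x6c x5=0xd9  N=0 Z=0
after  3: x0=0xdd x1=0x0d x2=0x00 x3=0x73 x4=0x6c x5=0xd9  N=1 Z=0
after  4: x0=0xea x1=0x0d x2=0x00 x3=0x73 x4=0x6c x5=0xd9  N=1 Z=0
after  5: x0=0xea x1=0xea x2=0x00 x3=0x73 x4=0x6c x5=0xd9  N=1 Z=0
after  6: x0=0xea x1=0xea x2=0xfd x3=0x73 x4=0x6c x5=0xd9  N=1 Z=0
after  7: x0=0xea x1=0xea x2=0xfd x3=0x71 x4=0x6c x5=0xd9  N=0 Z=0
-- IRQ taken; context saved, return-PC = 8 --

FLAGS = (N=0, Z=0)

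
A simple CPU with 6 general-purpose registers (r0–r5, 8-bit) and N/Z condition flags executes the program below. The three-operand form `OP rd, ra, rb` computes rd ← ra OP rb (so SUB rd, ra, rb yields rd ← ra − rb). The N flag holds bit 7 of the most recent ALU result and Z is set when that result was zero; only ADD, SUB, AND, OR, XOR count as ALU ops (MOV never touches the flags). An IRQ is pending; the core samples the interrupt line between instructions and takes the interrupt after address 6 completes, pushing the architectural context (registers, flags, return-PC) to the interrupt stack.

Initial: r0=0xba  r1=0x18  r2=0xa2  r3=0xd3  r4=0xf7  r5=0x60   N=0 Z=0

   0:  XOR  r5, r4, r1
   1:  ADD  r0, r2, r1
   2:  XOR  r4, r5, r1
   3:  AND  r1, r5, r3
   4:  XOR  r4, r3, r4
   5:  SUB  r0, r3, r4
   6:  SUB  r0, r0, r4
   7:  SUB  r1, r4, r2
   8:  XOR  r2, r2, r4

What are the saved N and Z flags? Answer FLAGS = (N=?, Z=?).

after  0: r0=0xba r1=0x18 r2=0xa2 r3=0xd3 r4=0xf7 r5=0xef  N=1 Z=0
after  1: r0=0xba r1=0x18 r2=0xa2 r3=0xd3 r4=0xf7 r5=0xef  N=1 Z=0
after  2: r0=0xba r1=0x18 r2=0xa2 r3=0xd3 r4=0xf7 r5=0xef  N=1 Z=0
after  3: r0=0xba r1=0xc3 r2=0xa2 r3=0xd3 r4=0xf7 r5=0xef  N=1 Z=0
after  4: r0=0xba r1=0xc3 r2=0xa2 r3=0xd3 r4=0x24 r5=0xef  N=0 Z=0
after  5: r0=0xaf r1=0xc3 r2=0xa2 r3=0xd3 r4=0x24 r5=0xef  N=1 Z=0
after  6: r0=0x8b r1=0xc3 r2=0xa2 r3=0xd3 r4=0x24 r5=0xef  N=1 Z=0
-- IRQ taken; context saved, return-PC = 7 --

FLAGS = (N=1, Z=0)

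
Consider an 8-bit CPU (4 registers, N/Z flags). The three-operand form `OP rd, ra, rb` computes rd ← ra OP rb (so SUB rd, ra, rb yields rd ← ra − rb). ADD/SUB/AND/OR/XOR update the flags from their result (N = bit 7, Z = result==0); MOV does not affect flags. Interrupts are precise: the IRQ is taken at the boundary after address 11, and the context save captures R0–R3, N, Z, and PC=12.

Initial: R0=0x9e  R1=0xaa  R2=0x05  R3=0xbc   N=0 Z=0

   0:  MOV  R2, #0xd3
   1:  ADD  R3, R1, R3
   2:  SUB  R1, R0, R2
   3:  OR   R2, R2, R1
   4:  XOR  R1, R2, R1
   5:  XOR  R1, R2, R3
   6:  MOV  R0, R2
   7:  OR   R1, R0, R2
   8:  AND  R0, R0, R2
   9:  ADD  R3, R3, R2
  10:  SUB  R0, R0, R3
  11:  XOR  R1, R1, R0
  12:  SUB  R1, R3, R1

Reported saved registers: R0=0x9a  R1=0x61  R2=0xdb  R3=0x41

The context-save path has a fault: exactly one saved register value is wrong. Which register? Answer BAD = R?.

BAD = R1

after  0: R0=0x9e R1=0xaa R2=0xd3 R3=0xbc  N=0 Z=0
after  1: R0=0x9e R1=0xaa R2=0xd3 R3=0x66  N=0 Z=0
after  2: R0=0x9e R1=0xcb R2=0xd3 R3=0x66  N=1 Z=0
after  3: R0=0x9e R1=0xcb R2=0xdb R3=0x66  N=1 Z=0
after  4: R0=0x9e R1=0x10 R2=0xdb R3=0x66  N=0 Z=0
after  5: R0=0x9e R1=0xbd R2=0xdb R3=0x66  N=1 Z=0
after  6: R0=0xdb R1=0xbd R2=0xdb R3=0x66  N=1 Z=0
after  7: R0=0xdb R1=0xdb R2=0xdb R3=0x66  N=1 Z=0
after  8: R0=0xdb R1=0xdb R2=0xdb R3=0x66  N=1 Z=0
after  9: R0=0xdb R1=0xdb R2=0xdb R3=0x41  N=0 Z=0
after 10: R0=0x9a R1=0xdb R2=0xdb R3=0x41  N=1 Z=0
after 11: R0=0x9a R1=0x41 R2=0xdb R3=0x41  N=0 Z=0
-- IRQ taken; context saved, return-PC = 12 --
mismatch: R1: reported 0x61 vs actual 0x41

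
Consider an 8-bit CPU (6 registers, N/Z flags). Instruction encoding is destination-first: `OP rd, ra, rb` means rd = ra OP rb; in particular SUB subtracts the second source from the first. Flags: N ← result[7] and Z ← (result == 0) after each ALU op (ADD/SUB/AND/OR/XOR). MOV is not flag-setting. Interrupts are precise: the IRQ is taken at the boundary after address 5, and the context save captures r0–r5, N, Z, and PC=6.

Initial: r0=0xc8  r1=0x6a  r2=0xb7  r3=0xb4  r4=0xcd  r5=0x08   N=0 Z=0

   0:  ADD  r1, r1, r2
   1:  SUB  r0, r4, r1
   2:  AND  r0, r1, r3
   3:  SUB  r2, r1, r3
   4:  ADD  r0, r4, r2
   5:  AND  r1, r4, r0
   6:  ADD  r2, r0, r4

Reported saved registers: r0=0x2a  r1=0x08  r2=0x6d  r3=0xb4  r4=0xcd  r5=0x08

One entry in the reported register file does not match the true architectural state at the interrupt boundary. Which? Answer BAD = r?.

after  0: r0=0xc8 r1=0x21 r2=0xb7 r3=0xb4 r4=0xcd r5=0x08  N=0 Z=0
after  1: r0=0xac r1=0x21 r2=0xb7 r3=0xb4 r4=0xcd r5=0x08  N=1 Z=0
after  2: r0=0x20 r1=0x21 r2=0xb7 r3=0xb4 r4=0xcd r5=0x08  N=0 Z=0
after  3: r0=0x20 r1=0x21 r2=0x6d r3=0xb4 r4=0xcd r5=0x08  N=0 Z=0
after  4: r0=0x3a r1=0x21 r2=0x6d r3=0xb4 r4=0xcd r5=0x08  N=0 Z=0
after  5: r0=0x3a r1=0x08 r2=0x6d r3=0xb4 r4=0xcd r5=0x08  N=0 Z=0
-- IRQ taken; context saved, return-PC = 6 --
mismatch: r0: reported 0x2a vs actual 0x3a

BAD = r0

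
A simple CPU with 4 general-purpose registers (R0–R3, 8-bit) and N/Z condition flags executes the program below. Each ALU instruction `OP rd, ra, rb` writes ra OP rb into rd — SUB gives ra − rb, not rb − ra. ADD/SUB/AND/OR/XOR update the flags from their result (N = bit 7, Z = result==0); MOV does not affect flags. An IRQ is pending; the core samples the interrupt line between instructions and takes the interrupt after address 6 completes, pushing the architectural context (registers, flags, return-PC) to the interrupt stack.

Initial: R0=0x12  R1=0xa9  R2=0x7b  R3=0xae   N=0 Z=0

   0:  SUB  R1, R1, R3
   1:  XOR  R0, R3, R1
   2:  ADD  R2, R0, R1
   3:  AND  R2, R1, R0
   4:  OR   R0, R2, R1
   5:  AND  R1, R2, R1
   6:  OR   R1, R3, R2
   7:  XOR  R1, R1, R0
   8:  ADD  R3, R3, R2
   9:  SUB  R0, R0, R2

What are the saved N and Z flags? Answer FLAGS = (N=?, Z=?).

after  0: R0=0x12 R1=0xfb R2=0x7b R3=0xae  N=1 Z=0
after  1: R0=0x55 R1=0xfb R2=0x7b R3=0xae  N=0 Z=0
after  2: R0=0x55 R1=0xfb R2=0x50 R3=0xae  N=0 Z=0
after  3: R0=0x55 R1=0xfb R2=0x51 R3=0xae  N=0 Z=0
after  4: R0=0xfb R1=0xfb R2=0x51 R3=0xae  N=1 Z=0
after  5: R0=0xfb R1=0x51 R2=0x51 R3=0xae  N=0 Z=0
after  6: R0=0xfb R1=0xff R2=0x51 R3=0xae  N=1 Z=0
-- IRQ taken; context saved, return-PC = 7 --

FLAGS = (N=1, Z=0)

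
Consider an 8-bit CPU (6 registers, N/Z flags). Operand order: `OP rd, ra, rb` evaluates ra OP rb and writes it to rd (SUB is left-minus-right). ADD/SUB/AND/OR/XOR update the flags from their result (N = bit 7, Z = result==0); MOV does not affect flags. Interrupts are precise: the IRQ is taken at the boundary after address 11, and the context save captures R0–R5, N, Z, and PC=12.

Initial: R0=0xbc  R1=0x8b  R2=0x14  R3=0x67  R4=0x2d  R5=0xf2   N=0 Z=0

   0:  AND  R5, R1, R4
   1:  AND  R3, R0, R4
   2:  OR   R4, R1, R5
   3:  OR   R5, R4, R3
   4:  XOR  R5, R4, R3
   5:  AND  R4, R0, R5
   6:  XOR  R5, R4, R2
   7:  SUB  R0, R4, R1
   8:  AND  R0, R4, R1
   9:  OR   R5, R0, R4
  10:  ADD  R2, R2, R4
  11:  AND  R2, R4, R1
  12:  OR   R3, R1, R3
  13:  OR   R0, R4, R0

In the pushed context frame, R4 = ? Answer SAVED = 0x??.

SAVED = 0xa4

after  0: R0=0xbc R1=0x8b R2=0x14 R3=0x67 R4=0x2d R5=0x09  N=0 Z=0
after  1: R0=0xbc R1=0x8b R2=0x14 R3=0x2c R4=0x2d R5=0x09  N=0 Z=0
after  2: R0=0xbc R1=0x8b R2=0x14 R3=0x2c R4=0x8b R5=0x09  N=1 Z=0
after  3: R0=0xbc R1=0x8b R2=0x14 R3=0x2c R4=0x8b R5=0xaf  N=1 Z=0
after  4: R0=0xbc R1=0x8b R2=0x14 R3=0x2c R4=0x8b R5=0xa7  N=1 Z=0
after  5: R0=0xbc R1=0x8b R2=0x14 R3=0x2c R4=0xa4 R5=0xa7  N=1 Z=0
after  6: R0=0xbc R1=0x8b R2=0x14 R3=0x2c R4=0xa4 R5=0xb0  N=1 Z=0
after  7: R0=0x19 R1=0x8b R2=0x14 R3=0x2c R4=0xa4 R5=0xb0  N=0 Z=0
after  8: R0=0x80 R1=0x8b R2=0x14 R3=0x2c R4=0xa4 R5=0xb0  N=1 Z=0
after  9: R0=0x80 R1=0x8b R2=0x14 R3=0x2c R4=0xa4 R5=0xa4  N=1 Z=0
after 10: R0=0x80 R1=0x8b R2=0xb8 R3=0x2c R4=0xa4 R5=0xa4  N=1 Z=0
after 11: R0=0x80 R1=0x8b R2=0x80 R3=0x2c R4=0xa4 R5=0xa4  N=1 Z=0
-- IRQ taken; context saved, return-PC = 12 --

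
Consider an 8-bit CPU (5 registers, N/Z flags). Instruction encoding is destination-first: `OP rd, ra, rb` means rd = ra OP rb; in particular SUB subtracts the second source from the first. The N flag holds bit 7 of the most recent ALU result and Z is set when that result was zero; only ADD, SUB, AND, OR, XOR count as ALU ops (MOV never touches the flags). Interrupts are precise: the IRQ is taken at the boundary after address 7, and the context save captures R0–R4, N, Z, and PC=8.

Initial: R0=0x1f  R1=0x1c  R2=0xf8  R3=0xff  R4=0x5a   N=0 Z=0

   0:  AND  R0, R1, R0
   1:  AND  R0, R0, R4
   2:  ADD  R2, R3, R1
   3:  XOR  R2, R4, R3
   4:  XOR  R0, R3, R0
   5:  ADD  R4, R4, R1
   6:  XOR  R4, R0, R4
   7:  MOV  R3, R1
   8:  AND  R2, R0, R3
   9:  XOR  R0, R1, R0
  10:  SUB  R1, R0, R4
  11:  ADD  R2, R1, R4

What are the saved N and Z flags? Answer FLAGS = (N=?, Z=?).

after  0: R0=0x1c R1=0x1c R2=0xf8 R3=0xff R4=0x5a  N=0 Z=0
after  1: R0=0x18 R1=0x1c R2=0xf8 R3=0xff R4=0x5a  N=0 Z=0
after  2: R0=0x18 R1=0x1c R2=0x1b R3=0xff R4=0x5a  N=0 Z=0
after  3: R0=0x18 R1=0x1c R2=0xa5 R3=0xff R4=0x5a  N=1 Z=0
after  4: R0=0xe7 R1=0x1c R2=0xa5 R3=0xff R4=0x5a  N=1 Z=0
after  5: R0=0xe7 R1=0x1c R2=0xa5 R3=0xff R4=0x76  N=0 Z=0
after  6: R0=0xe7 R1=0x1c R2=0xa5 R3=0xff R4=0x91  N=1 Z=0
after  7: R0=0xe7 R1=0x1c R2=0xa5 R3=0x1c R4=0x91  N=1 Z=0
-- IRQ taken; context saved, return-PC = 8 --

FLAGS = (N=1, Z=0)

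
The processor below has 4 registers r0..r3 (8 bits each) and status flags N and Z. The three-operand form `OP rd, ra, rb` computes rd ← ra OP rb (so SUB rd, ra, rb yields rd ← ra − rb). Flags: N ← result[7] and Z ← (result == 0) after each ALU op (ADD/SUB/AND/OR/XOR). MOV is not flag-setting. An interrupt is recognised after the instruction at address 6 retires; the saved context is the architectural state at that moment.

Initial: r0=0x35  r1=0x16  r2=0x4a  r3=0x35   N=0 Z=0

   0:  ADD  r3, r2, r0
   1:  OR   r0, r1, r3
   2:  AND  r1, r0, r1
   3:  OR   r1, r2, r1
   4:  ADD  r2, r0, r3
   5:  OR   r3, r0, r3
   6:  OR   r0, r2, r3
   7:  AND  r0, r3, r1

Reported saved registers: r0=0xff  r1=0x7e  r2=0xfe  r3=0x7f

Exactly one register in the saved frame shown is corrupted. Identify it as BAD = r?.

after  0: r0=0x35 r1=0x16 r2=0x4a r3=0x7f  N=0 Z=0
after  1: r0=0x7f r1=0x16 r2=0x4a r3=0x7f  N=0 Z=0
after  2: r0=0x7f r1=0x16 r2=0x4a r3=0x7f  N=0 Z=0
after  3: r0=0x7f r1=0x5e r2=0x4a r3=0x7f  N=0 Z=0
after  4: r0=0x7f r1=0x5e r2=0xfe r3=0x7f  N=1 Z=0
after  5: r0=0x7f r1=0x5e r2=0xfe r3=0x7f  N=0 Z=0
after  6: r0=0xff r1=0x5e r2=0xfe r3=0x7f  N=1 Z=0
-- IRQ taken; context saved, return-PC = 7 --
mismatch: r1: reported 0x7e vs actual 0x5e

BAD = r1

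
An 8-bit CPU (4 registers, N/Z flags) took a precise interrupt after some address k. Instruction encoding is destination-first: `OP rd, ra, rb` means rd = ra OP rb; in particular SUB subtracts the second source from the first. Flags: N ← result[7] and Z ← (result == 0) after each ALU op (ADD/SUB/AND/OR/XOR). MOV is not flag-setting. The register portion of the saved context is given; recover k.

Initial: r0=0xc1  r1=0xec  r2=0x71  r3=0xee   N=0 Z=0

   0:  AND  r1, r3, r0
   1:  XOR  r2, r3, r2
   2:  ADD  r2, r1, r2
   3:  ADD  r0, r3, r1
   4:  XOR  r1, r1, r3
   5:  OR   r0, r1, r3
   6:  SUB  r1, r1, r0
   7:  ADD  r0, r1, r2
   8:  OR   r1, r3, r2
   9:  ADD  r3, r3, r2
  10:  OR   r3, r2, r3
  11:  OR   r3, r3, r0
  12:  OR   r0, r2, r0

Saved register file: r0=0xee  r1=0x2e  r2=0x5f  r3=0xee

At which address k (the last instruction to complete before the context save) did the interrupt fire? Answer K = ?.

after  0: r0=0xc1 r1=0xc0 r2=0x71 r3=0xee  N=1 Z=0
after  1: r0=0xc1 r1=0xc0 r2=0x9f r3=0xee  N=1 Z=0
after  2: r0=0xc1 r1=0xc0 r2=0x5f r3=0xee  N=0 Z=0
after  3: r0=0xae r1=0xc0 r2=0x5f r3=0xee  N=1 Z=0
after  4: r0=0xae r1=0x2e r2=0x5f r3=0xee  N=0 Z=0
after  5: r0=0xee r1=0x2e r2=0x5f r3=0xee  N=1 Z=0
-- IRQ taken; context saved, return-PC = 6 --

K = 5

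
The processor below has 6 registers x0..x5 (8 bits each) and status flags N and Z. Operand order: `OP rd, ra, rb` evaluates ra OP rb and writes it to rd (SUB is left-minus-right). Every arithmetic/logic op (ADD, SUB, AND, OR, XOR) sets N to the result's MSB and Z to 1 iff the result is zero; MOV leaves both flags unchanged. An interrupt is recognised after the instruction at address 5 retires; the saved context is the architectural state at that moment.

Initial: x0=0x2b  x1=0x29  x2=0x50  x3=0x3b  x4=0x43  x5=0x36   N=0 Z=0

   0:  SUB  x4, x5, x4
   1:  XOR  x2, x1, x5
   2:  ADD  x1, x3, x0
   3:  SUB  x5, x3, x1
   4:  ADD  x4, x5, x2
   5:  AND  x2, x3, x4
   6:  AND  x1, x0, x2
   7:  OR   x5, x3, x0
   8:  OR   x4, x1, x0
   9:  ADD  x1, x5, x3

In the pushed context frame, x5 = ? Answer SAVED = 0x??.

after  0: x0=0x2b x1=0x29 x2=0x50 x3=0x3b x4=0xf3 x5=0x36  N=1 Z=0
after  1: x0=0x2b x1=0x29 x2=0x1f x3=0x3b x4=0xf3 x5=0x36  N=0 Z=0
after  2: x0=0x2b x1=0x66 x2=0x1f x3=0x3b x4=0xf3 x5=0x36  N=0 Z=0
after  3: x0=0x2b x1=0x66 x2=0x1f x3=0x3b x4=0xf3 x5=0xd5  N=1 Z=0
after  4: x0=0x2b x1=0x66 x2=0x1f x3=0x3b x4=0xf4 x5=0xd5  N=1 Z=0
after  5: x0=0x2b x1=0x66 x2=0x30 x3=0x3b x4=0xf4 x5=0xd5  N=0 Z=0
-- IRQ taken; context saved, return-PC = 6 --

SAVED = 0xd5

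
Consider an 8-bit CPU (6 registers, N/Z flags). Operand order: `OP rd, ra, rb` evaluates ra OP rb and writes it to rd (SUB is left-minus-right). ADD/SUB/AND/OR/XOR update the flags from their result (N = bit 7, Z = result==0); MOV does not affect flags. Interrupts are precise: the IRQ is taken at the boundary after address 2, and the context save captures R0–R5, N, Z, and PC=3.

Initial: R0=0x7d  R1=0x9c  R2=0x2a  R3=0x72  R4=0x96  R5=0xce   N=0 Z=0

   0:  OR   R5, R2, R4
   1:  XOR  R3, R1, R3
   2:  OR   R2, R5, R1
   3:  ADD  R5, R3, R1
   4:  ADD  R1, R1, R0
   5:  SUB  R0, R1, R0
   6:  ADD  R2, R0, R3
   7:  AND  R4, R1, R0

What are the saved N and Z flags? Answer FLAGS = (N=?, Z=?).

after  0: R0=0x7d R1=0x9c R2=0x2a R3=0x72 R4=0x96 R5=0xbe  N=1 Z=0
after  1: R0=0x7d R1=0x9c R2=0x2a R3=0xee R4=0x96 R5=0xbe  N=1 Z=0
after  2: R0=0x7d R1=0x9c R2=0xbe R3=0xee R4=0x96 R5=0xbe  N=1 Z=0
-- IRQ taken; context saved, return-PC = 3 --

FLAGS = (N=1, Z=0)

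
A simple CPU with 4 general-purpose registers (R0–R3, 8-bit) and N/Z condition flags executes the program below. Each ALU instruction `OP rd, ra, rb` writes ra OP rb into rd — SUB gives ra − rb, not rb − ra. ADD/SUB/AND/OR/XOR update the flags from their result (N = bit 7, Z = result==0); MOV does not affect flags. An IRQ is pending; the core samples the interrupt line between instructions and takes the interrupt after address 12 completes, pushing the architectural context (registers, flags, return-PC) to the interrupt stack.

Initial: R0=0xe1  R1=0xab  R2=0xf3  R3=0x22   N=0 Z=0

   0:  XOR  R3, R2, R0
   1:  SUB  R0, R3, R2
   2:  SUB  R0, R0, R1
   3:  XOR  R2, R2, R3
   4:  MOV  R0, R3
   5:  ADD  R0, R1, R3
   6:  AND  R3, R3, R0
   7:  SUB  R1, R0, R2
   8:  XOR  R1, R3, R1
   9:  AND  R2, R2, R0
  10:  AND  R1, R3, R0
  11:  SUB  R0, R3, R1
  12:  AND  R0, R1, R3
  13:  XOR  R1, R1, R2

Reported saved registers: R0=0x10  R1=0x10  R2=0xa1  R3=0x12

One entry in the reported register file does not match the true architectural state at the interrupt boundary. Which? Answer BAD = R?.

after  0: R0=0xe1 R1=0xab R2=0xf3 R3=0x12  N=0 Z=0
after  1: R0=0x1f R1=0xab R2=0xf3 R3=0x12  N=0 Z=0
after  2: R0=0x74 R1=0xab R2=0xf3 R3=0x12  N=0 Z=0
after  3: R0=0x74 R1=0xab R2=0xe1 R3=0x12  N=1 Z=0
after  4: R0=0x12 R1=0xab R2=0xe1 R3=0x12  N=1 Z=0
after  5: R0=0xbd R1=0xab R2=0xe1 R3=0x12  N=1 Z=0
after  6: R0=0xbd R1=0xab R2=0xe1 R3=0x10  N=0 Z=0
after  7: R0=0xbd R1=0xdc R2=0xe1 R3=0x10  N=1 Z=0
after  8: R0=0xbd R1=0xcc R2=0xe1 R3=0x10  N=1 Z=0
after  9: R0=0xbd R1=0xcc R2=0xa1 R3=0x10  N=1 Z=0
after 10: R0=0xbd R1=0x10 R2=0xa1 R3=0x10  N=0 Z=0
after 11: R0=0x00 R1=0x10 R2=0xa1 R3=0x10  N=0 Z=1
after 12: R0=0x10 R1=0x10 R2=0xa1 R3=0x10  N=0 Z=0
-- IRQ taken; context saved, return-PC = 13 --
mismatch: R3: reported 0x12 vs actual 0x10

BAD = R3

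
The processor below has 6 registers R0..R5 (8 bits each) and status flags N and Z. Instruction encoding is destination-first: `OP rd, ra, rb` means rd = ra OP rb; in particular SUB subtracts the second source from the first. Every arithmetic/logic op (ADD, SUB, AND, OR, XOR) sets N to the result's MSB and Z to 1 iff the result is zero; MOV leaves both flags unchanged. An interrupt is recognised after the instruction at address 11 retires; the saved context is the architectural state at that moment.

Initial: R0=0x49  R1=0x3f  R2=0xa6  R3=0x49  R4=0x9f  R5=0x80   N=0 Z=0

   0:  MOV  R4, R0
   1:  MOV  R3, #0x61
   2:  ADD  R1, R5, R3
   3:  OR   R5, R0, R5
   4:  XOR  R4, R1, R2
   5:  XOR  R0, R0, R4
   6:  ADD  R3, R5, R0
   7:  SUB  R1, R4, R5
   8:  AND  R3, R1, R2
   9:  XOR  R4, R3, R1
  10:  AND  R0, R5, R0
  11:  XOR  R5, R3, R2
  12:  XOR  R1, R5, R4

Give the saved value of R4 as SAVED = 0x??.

after  0: R0=0x49 R1=0x3f R2=0xa6 R3=0x49 R4=0x49 R5=0x80  N=0 Z=0
after  1: R0=0x49 R1=0x3f R2=0xa6 R3=0x61 R4=0x49 R5=0x80  N=0 Z=0
after  2: R0=0x49 R1=0xe1 R2=0xa6 R3=0x61 R4=0x49 R5=0x80  N=1 Z=0
after  3: R0=0x49 R1=0xe1 R2=0xa6 R3=0x61 R4=0x49 R5=0xc9  N=1 Z=0
after  4: R0=0x49 R1=0xe1 R2=0xa6 R3=0x61 R4=0x47 R5=0xc9  N=0 Z=0
after  5: R0=0x0e R1=0xe1 R2=0xa6 R3=0x61 R4=0x47 R5=0xc9  N=0 Z=0
after  6: R0=0x0e R1=0xe1 R2=0xa6 R3=0xd7 R4=0x47 R5=0xc9  N=1 Z=0
after  7: R0=0x0e R1=0x7e R2=0xa6 R3=0xd7 R4=0x47 R5=0xc9  N=0 Z=0
after  8: R0=0x0e R1=0x7e R2=0xa6 R3=0x26 R4=0x47 R5=0xc9  N=0 Z=0
after  9: R0=0x0e R1=0x7e R2=0xa6 R3=0x26 R4=0x58 R5=0xc9  N=0 Z=0
after 10: R0=0x08 R1=0x7e R2=0xa6 R3=0x26 R4=0x58 R5=0xc9  N=0 Z=0
after 11: R0=0x08 R1=0x7e R2=0xa6 R3=0x26 R4=0x58 R5=0x80  N=1 Z=0
-- IRQ taken; context saved, return-PC = 12 --

SAVED = 0x58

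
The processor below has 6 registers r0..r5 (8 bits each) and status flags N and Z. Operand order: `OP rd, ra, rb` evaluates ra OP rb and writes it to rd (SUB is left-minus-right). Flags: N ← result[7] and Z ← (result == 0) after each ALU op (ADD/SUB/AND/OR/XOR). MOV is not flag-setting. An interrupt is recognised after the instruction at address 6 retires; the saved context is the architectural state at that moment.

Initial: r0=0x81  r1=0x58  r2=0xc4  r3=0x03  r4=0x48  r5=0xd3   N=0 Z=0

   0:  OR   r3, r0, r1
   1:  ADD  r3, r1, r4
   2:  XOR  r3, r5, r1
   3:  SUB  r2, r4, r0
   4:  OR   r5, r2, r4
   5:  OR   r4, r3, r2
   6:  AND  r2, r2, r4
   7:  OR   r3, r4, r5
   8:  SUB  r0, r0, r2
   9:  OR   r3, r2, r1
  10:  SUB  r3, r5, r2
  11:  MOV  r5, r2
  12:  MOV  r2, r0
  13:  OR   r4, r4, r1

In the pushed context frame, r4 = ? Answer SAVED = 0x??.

SAVED = 0xcf

after  0: r0=0x81 r1=0x58 r2=0xc4 r3=0xd9 r4=0x48 r5=0xd3  N=1 Z=0
after  1: r0=0x81 r1=0x58 r2=0xc4 r3=0xa0 r4=0x48 r5=0xd3  N=1 Z=0
after  2: r0=0x81 r1=0x58 r2=0xc4 r3=0x8b r4=0x48 r5=0xd3  N=1 Z=0
after  3: r0=0x81 r1=0x58 r2=0xc7 r3=0x8b r4=0x48 r5=0xd3  N=1 Z=0
after  4: r0=0x81 r1=0x58 r2=0xc7 r3=0x8b r4=0x48 r5=0xcf  N=1 Z=0
after  5: r0=0x81 r1=0x58 r2=0xc7 r3=0x8b r4=0xcf r5=0xcf  N=1 Z=0
after  6: r0=0x81 r1=0x58 r2=0xc7 r3=0x8b r4=0xcf r5=0xcf  N=1 Z=0
-- IRQ taken; context saved, return-PC = 7 --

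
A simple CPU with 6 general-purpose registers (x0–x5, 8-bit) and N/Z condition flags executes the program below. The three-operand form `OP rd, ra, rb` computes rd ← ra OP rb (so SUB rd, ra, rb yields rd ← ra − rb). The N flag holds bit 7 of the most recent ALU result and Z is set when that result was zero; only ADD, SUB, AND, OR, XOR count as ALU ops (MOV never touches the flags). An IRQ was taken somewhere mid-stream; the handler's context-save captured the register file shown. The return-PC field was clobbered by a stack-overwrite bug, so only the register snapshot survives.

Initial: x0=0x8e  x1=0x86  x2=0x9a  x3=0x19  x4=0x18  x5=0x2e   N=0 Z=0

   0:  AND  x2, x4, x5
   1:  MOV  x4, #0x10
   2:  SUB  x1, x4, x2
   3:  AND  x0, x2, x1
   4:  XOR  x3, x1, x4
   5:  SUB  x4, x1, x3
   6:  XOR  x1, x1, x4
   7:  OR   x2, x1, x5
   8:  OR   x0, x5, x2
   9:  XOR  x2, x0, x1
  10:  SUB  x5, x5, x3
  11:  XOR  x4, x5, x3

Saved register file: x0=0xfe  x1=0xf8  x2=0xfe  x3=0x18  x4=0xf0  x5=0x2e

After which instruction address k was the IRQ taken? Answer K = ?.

K = 8

after  0: x0=0x8e x1=0x86 x2=0x08 x3=0x19 x4=0x18 x5=0x2e  N=0 Z=0
after  1: x0=0x8e x1=0x86 x2=0x08 x3=0x19 x4=0x10 x5=0x2e  N=0 Z=0
after  2: x0=0x8e x1=0x08 x2=0x08 x3=0x19 x4=0x10 x5=0x2e  N=0 Z=0
after  3: x0=0x08 x1=0x08 x2=0x08 x3=0x19 x4=0x10 x5=0x2e  N=0 Z=0
after  4: x0=0x08 x1=0x08 x2=0x08 x3=0x18 x4=0x10 x5=0x2e  N=0 Z=0
after  5: x0=0x08 x1=0x08 x2=0x08 x3=0x18 x4=0xf0 x5=0x2e  N=1 Z=0
after  6: x0=0x08 x1=0xf8 x2=0x08 x3=0x18 x4=0xf0 x5=0x2e  N=1 Z=0
after  7: x0=0x08 x1=0xf8 x2=0xfe x3=0x18 x4=0xf0 x5=0x2e  N=1 Z=0
after  8: x0=0xfe x1=0xf8 x2=0xfe x3=0x18 x4=0xf0 x5=0x2e  N=1 Z=0
-- IRQ taken; context saved, return-PC = 9 --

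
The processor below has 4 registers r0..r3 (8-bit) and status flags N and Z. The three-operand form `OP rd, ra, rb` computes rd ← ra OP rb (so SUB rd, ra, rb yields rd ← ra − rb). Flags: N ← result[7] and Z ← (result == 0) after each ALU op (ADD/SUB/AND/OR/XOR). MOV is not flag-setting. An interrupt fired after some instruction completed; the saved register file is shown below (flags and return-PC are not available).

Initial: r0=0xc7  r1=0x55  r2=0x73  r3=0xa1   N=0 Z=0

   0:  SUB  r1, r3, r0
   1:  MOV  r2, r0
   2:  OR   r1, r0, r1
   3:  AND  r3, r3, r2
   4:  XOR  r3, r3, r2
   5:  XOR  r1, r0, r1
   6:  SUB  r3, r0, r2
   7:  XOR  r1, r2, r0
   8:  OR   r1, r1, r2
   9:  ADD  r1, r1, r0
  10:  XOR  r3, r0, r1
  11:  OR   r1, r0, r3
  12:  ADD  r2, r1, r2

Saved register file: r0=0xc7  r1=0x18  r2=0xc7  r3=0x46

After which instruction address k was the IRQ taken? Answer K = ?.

K = 5

after  0: r0=0xc7 r1=0xda r2=0x73 r3=0xa1  N=1 Z=0
after  1: r0=0xc7 r1=0xda r2=0xc7 r3=0xa1  N=1 Z=0
after  2: r0=0xc7 r1=0xdf r2=0xc7 r3=0xa1  N=1 Z=0
after  3: r0=0xc7 r1=0xdf r2=0xc7 r3=0x81  N=1 Z=0
after  4: r0=0xc7 r1=0xdf r2=0xc7 r3=0x46  N=0 Z=0
after  5: r0=0xc7 r1=0x18 r2=0xc7 r3=0x46  N=0 Z=0
-- IRQ taken; context saved, return-PC = 6 --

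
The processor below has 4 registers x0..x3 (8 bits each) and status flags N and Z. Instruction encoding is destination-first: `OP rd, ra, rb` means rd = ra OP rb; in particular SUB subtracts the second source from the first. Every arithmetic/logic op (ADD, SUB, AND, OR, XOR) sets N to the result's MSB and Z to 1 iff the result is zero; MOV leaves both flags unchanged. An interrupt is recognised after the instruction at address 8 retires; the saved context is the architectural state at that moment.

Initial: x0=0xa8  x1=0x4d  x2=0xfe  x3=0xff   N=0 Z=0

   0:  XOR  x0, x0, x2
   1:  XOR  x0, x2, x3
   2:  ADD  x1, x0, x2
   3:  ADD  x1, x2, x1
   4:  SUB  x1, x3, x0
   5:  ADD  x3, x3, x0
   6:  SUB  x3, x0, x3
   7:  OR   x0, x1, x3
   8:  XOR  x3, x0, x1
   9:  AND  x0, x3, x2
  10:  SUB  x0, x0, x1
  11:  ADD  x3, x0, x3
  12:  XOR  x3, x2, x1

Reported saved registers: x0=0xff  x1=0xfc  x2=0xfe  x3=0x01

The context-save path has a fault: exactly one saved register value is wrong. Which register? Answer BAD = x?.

after  0: x0=0x56 x1=0x4d x2=0xfe x3=0xff  N=0 Z=0
after  1: x0=0x01 x1=0x4d x2=0xfe x3=0xff  N=0 Z=0
after  2: x0=0x01 x1=0xff x2=0xfe x3=0xff  N=1 Z=0
after  3: x0=0x01 x1=0xfd x2=0xfe x3=0xff  N=1 Z=0
after  4: x0=0x01 x1=0xfe x2=0xfe x3=0xff  N=1 Z=0
after  5: x0=0x01 x1=0xfe x2=0xfe x3=0x00  N=0 Z=1
after  6: x0=0x01 x1=0xfe x2=0xfe x3=0x01  N=0 Z=0
after  7: x0=0xff x1=0xfe x2=0xfe x3=0x01  N=1 Z=0
after  8: x0=0xff x1=0xfe x2=0xfe x3=0x01  N=0 Z=0
-- IRQ taken; context saved, return-PC = 9 --
mismatch: x1: reported 0xfc vs actual 0xfe

BAD = x1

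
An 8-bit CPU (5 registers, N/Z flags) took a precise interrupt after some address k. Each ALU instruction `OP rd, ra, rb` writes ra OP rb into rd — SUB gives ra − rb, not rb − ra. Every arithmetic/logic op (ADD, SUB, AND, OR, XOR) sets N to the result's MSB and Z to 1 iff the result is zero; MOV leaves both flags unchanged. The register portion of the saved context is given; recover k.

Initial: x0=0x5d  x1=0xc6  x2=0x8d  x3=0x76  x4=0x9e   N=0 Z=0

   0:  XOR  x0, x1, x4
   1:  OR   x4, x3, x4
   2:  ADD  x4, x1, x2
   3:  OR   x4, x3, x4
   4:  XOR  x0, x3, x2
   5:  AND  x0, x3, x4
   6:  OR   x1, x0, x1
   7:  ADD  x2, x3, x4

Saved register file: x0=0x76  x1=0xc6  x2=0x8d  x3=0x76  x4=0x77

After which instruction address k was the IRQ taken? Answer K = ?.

after  0: x0=0x58 x1=0xc6 x2=0x8d x3=0x76 x4=0x9e  N=0 Z=0
after  1: x0=0x58 x1=0xc6 x2=0x8d x3=0x76 x4=0xfe  N=1 Z=0
after  2: x0=0x58 x1=0xc6 x2=0x8d x3=0x76 x4=0x53  N=0 Z=0
after  3: x0=0x58 x1=0xc6 x2=0x8d x3=0x76 x4=0x77  N=0 Z=0
after  4: x0=0xfb x1=0xc6 x2=0x8d x3=0x76 x4=0x77  N=1 Z=0
after  5: x0=0x76 x1=0xc6 x2=0x8d x3=0x76 x4=0x77  N=0 Z=0
-- IRQ taken; context saved, return-PC = 6 --

K = 5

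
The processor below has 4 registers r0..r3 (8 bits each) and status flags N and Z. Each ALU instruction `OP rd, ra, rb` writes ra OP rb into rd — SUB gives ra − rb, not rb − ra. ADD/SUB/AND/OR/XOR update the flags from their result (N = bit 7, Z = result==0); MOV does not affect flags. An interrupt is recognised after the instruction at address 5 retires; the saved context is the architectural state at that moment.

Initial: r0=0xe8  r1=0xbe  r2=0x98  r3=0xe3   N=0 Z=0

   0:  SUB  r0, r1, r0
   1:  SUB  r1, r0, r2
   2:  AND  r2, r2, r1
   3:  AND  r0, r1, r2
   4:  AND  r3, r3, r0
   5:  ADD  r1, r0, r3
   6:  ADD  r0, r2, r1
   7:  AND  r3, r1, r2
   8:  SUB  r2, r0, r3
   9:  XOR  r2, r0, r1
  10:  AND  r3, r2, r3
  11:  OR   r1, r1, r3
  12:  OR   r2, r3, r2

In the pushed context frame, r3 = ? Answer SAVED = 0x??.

SAVED = 0x00

after  0: r0=0xd6 r1=0xbe r2=0x98 r3=0xe3  N=1 Z=0
after  1: r0=0xd6 r1=0x3e r2=0x98 r3=0xe3  N=0 Z=0
after  2: r0=0xd6 r1=0x3e r2=0x18 r3=0xe3  N=0 Z=0
after  3: r0=0x18 r1=0x3e r2=0x18 r3=0xe3  N=0 Z=0
after  4: r0=0x18 r1=0x3e r2=0x18 r3=0x00  N=0 Z=1
after  5: r0=0x18 r1=0x18 r2=0x18 r3=0x00  N=0 Z=0
-- IRQ taken; context saved, return-PC = 6 --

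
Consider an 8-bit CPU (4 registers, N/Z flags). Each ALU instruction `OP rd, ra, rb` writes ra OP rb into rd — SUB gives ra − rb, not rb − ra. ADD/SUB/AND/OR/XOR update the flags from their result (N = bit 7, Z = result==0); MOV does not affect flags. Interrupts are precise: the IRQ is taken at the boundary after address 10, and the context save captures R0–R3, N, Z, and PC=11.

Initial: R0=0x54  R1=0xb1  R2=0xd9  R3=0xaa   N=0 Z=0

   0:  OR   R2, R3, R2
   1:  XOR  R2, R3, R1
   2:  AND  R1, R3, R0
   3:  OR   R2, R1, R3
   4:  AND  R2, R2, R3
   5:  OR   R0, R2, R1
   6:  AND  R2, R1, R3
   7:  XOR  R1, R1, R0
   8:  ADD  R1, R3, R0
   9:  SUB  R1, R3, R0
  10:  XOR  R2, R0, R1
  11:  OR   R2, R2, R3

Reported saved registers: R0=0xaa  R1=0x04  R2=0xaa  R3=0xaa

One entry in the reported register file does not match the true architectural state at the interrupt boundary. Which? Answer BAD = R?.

BAD = R1

after  0: R0=0x54 R1=0xb1 R2=0xfb R3=0xaa  N=1 Z=0
after  1: R0=0x54 R1=0xb1 R2=0x1b R3=0xaa  N=0 Z=0
after  2: R0=0x54 R1=0x00 R2=0x1b R3=0xaa  N=0 Z=1
after  3: R0=0x54 R1=0x00 R2=0xaa R3=0xaa  N=1 Z=0
after  4: R0=0x54 R1=0x00 R2=0xaa R3=0xaa  N=1 Z=0
after  5: R0=0xaa R1=0x00 R2=0xaa R3=0xaa  N=1 Z=0
after  6: R0=0xaa R1=0x00 R2=0x00 R3=0xaa  N=0 Z=1
after  7: R0=0xaa R1=0xaa R2=0x00 R3=0xaa  N=1 Z=0
after  8: R0=0xaa R1=0x54 R2=0x00 R3=0xaa  N=0 Z=0
after  9: R0=0xaa R1=0x00 R2=0x00 R3=0xaa  N=0 Z=1
after 10: R0=0xaa R1=0x00 R2=0xaa R3=0xaa  N=1 Z=0
-- IRQ taken; context saved, return-PC = 11 --
mismatch: R1: reported 0x04 vs actual 0x00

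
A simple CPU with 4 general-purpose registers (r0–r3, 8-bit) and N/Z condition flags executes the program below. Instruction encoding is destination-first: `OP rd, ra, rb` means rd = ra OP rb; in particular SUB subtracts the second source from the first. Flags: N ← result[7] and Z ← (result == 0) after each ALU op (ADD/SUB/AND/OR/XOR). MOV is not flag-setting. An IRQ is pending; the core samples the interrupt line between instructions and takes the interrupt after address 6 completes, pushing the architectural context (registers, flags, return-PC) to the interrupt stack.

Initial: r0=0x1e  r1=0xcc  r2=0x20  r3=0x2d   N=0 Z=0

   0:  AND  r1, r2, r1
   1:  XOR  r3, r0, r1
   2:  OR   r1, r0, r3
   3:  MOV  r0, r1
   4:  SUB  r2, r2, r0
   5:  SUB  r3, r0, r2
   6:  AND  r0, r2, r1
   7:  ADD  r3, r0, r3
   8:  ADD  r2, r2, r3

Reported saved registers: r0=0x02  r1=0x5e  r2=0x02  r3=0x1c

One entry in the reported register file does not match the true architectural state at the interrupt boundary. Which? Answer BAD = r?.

after  0: r0=0x1e r1=0x00 r2=0x20 r3=0x2d  N=0 Z=1
after  1: r0=0x1e r1=0x00 r2=0x20 r3=0x1e  N=0 Z=0
after  2: r0=0x1e r1=0x1e r2=0x20 r3=0x1e  N=0 Z=0
after  3: r0=0x1e r1=0x1e r2=0x20 r3=0x1e  N=0 Z=0
after  4: r0=0x1e r1=0x1e r2=0x02 r3=0x1e  N=0 Z=0
after  5: r0=0x1e r1=0x1e r2=0x02 r3=0x1c  N=0 Z=0
after  6: r0=0x02 r1=0x1e r2=0x02 r3=0x1c  N=0 Z=0
-- IRQ taken; context saved, return-PC = 7 --
mismatch: r1: reported 0x5e vs actual 0x1e

BAD = r1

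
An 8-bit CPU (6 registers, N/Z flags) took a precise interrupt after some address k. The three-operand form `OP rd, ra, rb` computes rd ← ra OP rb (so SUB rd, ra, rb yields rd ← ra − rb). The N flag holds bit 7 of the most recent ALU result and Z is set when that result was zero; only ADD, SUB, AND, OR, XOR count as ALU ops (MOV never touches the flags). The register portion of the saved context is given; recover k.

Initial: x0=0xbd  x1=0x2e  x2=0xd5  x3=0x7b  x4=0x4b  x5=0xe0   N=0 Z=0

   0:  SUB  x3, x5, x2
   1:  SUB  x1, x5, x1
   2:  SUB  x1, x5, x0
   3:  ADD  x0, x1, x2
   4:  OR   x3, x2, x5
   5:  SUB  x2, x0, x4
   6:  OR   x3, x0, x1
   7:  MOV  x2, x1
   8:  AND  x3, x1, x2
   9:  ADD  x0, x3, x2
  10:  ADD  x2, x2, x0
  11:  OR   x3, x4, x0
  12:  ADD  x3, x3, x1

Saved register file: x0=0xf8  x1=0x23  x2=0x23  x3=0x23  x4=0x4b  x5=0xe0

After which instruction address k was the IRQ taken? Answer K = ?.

K = 8

after  0: x0=0xbd x1=0x2e x2=0xd5 x3=0x0b x4=0x4b x5=0xe0  N=0 Z=0
after  1: x0=0xbd x1=0xb2 x2=0xd5 x3=0x0b x4=0x4b x5=0xe0  N=1 Z=0
after  2: x0=0xbd x1=0x23 x2=0xd5 x3=0x0b x4=0x4b x5=0xe0  N=0 Z=0
after  3: x0=0xf8 x1=0x23 x2=0xd5 x3=0x0b x4=0x4b x5=0xe0  N=1 Z=0
after  4: x0=0xf8 x1=0x23 x2=0xd5 x3=0xf5 x4=0x4b x5=0xe0  N=1 Z=0
after  5: x0=0xf8 x1=0x23 x2=0xad x3=0xf5 x4=0x4b x5=0xe0  N=1 Z=0
after  6: x0=0xf8 x1=0x23 x2=0xad x3=0xfb x4=0x4b x5=0xe0  N=1 Z=0
after  7: x0=0xf8 x1=0x23 x2=0x23 x3=0xfb x4=0x4b x5=0xe0  N=1 Z=0
after  8: x0=0xf8 x1=0x23 x2=0x23 x3=0x23 x4=0x4b x5=0xe0  N=0 Z=0
-- IRQ taken; context saved, return-PC = 9 --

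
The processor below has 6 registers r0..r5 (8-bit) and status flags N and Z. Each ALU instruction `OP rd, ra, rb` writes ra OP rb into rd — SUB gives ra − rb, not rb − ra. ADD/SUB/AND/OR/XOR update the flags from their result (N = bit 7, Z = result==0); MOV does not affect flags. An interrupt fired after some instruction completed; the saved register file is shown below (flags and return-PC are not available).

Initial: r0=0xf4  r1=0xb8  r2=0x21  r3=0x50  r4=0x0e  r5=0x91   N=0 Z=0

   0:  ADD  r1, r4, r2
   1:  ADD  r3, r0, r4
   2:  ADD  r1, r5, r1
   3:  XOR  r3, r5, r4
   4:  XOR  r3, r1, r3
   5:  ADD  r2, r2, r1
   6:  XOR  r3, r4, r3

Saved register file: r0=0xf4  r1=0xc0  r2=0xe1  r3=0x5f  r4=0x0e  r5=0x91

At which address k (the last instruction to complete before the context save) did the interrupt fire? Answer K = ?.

K = 5

after  0: r0=0xf4 r1=0x2f r2=0x21 r3=0x50 r4=0x0e r5=0x91  N=0 Z=0
after  1: r0=0xf4 r1=0x2f r2=0x21 r3=0x02 r4=0x0e r5=0x91  N=0 Z=0
after  2: r0=0xf4 r1=0xc0 r2=0x21 r3=0x02 r4=0x0e r5=0x91  N=1 Z=0
after  3: r0=0xf4 r1=0xc0 r2=0x21 r3=0x9f r4=0x0e r5=0x91  N=1 Z=0
after  4: r0=0xf4 r1=0xc0 r2=0x21 r3=0x5f r4=0x0e r5=0x91  N=0 Z=0
after  5: r0=0xf4 r1=0xc0 r2=0xe1 r3=0x5f r4=0x0e r5=0x91  N=1 Z=0
-- IRQ taken; context saved, return-PC = 6 --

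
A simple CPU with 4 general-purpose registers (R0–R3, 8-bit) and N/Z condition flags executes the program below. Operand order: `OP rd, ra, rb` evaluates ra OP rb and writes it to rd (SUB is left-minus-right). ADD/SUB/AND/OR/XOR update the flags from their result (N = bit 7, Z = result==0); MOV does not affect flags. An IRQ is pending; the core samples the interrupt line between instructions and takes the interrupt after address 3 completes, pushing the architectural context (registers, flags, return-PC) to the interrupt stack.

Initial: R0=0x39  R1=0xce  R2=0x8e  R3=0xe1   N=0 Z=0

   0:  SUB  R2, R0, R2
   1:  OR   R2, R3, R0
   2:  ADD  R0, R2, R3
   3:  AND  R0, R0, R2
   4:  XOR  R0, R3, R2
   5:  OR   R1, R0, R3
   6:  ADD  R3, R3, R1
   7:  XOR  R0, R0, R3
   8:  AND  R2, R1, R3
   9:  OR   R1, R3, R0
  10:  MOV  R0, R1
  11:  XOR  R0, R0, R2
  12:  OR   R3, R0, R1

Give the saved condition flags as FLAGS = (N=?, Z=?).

FLAGS = (N=1, Z=0)

after  0: R0=0x39 R1=0xce R2=0xab R3=0xe1  N=1 Z=0
after  1: R0=0x39 R1=0xce R2=0xf9 R3=0xe1  N=1 Z=0
after  2: R0=0xda R1=0xce R2=0xf9 R3=0xe1  N=1 Z=0
after  3: R0=0xd8 R1=0xce R2=0xf9 R3=0xe1  N=1 Z=0
-- IRQ taken; context saved, return-PC = 4 --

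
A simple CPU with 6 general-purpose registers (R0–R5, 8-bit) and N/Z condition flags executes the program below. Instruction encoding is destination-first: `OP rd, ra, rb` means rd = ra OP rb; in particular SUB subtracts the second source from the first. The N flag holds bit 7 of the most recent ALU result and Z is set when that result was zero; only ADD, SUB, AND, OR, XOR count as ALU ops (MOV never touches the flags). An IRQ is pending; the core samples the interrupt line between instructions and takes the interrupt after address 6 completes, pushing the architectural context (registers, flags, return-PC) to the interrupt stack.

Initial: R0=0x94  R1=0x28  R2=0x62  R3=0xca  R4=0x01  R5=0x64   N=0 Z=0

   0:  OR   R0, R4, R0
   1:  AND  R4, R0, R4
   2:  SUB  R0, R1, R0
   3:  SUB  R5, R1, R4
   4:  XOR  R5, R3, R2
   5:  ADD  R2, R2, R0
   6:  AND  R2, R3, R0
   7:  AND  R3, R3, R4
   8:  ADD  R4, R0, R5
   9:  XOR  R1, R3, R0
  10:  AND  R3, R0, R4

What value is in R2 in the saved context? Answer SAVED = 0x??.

SAVED = 0x82

after  0: R0=0x95 R1=0x28 R2=0x62 R3=0xca R4=0x01 R5=0x64  N=1 Z=0
after  1: R0=0x95 R1=0x28 R2=0x62 R3=0xca R4=0x01 R5=0x64  N=0 Z=0
after  2: R0=0x93 R1=0x28 R2=0x62 R3=0xca R4=0x01 R5=0x64  N=1 Z=0
after  3: R0=0x93 R1=0x28 R2=0x62 R3=0xca R4=0x01 R5=0x27  N=0 Z=0
after  4: R0=0x93 R1=0x28 R2=0x62 R3=0xca R4=0x01 R5=0xa8  N=1 Z=0
after  5: R0=0x93 R1=0x28 R2=0xf5 R3=0xca R4=0x01 R5=0xa8  N=1 Z=0
after  6: R0=0x93 R1=0x28 R2=0x82 R3=0xca R4=0x01 R5=0xa8  N=1 Z=0
-- IRQ taken; context saved, return-PC = 7 --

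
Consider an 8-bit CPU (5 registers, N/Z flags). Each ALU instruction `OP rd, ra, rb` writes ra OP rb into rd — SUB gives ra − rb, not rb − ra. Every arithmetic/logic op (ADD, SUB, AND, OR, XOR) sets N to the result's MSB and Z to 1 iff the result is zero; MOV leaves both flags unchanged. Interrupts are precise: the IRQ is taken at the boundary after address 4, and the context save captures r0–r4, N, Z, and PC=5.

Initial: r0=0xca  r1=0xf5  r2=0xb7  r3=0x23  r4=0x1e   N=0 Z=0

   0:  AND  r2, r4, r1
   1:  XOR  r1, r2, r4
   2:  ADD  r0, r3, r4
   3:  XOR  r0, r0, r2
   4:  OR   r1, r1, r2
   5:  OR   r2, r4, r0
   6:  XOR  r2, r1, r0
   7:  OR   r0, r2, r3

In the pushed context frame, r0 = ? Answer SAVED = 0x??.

SAVED = 0x55

after  0: r0=0xca r1=0xf5 r2=0x14 r3=0x23 r4=0x1e  N=0 Z=0
after  1: r0=0xca r1=0x0a r2=0x14 r3=0x23 r4=0x1e  N=0 Z=0
after  2: r0=0x41 r1=0x0a r2=0x14 r3=0x23 r4=0x1e  N=0 Z=0
after  3: r0=0x55 r1=0x0a r2=0x14 r3=0x23 r4=0x1e  N=0 Z=0
after  4: r0=0x55 r1=0x1e r2=0x14 r3=0x23 r4=0x1e  N=0 Z=0
-- IRQ taken; context saved, return-PC = 5 --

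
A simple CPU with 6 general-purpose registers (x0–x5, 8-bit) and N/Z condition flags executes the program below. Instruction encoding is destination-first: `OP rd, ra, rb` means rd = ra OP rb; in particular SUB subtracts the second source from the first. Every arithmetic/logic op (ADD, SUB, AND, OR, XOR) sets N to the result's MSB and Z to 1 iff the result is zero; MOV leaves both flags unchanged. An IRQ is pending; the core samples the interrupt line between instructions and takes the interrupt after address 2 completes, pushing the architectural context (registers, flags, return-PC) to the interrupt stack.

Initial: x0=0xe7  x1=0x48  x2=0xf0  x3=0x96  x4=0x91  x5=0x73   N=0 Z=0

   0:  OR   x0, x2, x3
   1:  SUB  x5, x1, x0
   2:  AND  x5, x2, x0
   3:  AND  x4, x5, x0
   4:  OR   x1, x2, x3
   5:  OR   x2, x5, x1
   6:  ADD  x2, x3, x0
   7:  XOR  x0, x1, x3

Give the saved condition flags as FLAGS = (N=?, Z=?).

FLAGS = (N=1, Z=0)

after  0: x0=0xf6 x1=0x48 x2=0xf0 x3=0x96 x4=0x91 x5=0x73  N=1 Z=0
after  1: x0=0xf6 x1=0x48 x2=0xf0 x3=0x96 x4=0x91 x5=0x52  N=0 Z=0
after  2: x0=0xf6 x1=0x48 x2=0xf0 x3=0x96 x4=0x91 x5=0xf0  N=1 Z=0
-- IRQ taken; context saved, return-PC = 3 --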